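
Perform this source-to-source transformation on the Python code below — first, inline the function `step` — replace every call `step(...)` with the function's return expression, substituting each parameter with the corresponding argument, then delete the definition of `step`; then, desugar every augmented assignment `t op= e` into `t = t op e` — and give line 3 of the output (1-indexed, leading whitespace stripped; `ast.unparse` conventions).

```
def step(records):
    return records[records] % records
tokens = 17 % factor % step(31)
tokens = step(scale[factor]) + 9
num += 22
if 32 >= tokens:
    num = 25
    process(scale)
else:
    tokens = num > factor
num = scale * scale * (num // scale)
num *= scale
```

Transformed code:
tokens = 17 % factor % (31[31] % 31)
tokens = scale[factor][scale[factor]] % scale[factor] + 9
num = num + 22
if 32 >= tokens:
    num = 25
    process(scale)
else:
    tokens = num > factor
num = scale * scale * (num // scale)
num = num * scale

num = num + 22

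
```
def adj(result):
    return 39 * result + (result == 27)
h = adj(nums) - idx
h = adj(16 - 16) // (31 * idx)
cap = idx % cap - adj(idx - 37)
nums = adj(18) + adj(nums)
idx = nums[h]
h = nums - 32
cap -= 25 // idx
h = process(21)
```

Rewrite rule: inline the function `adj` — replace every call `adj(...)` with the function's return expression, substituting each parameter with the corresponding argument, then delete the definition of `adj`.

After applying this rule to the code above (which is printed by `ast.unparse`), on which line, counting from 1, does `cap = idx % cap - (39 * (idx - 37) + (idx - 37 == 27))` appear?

3

Transformed code:
h = 39 * nums + (nums == 27) - idx
h = (39 * (16 - 16) + (16 - 16 == 27)) // (31 * idx)
cap = idx % cap - (39 * (idx - 37) + (idx - 37 == 27))
nums = 39 * 18 + (18 == 27) + (39 * nums + (nums == 27))
idx = nums[h]
h = nums - 32
cap -= 25 // idx
h = process(21)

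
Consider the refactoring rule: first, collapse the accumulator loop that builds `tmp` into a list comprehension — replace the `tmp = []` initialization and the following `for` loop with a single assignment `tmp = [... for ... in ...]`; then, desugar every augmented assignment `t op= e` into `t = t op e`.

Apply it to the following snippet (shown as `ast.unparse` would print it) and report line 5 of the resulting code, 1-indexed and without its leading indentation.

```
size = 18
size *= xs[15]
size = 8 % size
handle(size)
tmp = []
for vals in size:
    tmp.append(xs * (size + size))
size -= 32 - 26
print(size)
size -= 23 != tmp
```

tmp = [xs * (size + size) for vals in size]

Transformed code:
size = 18
size = size * xs[15]
size = 8 % size
handle(size)
tmp = [xs * (size + size) for vals in size]
size = size - (32 - 26)
print(size)
size = size - (23 != tmp)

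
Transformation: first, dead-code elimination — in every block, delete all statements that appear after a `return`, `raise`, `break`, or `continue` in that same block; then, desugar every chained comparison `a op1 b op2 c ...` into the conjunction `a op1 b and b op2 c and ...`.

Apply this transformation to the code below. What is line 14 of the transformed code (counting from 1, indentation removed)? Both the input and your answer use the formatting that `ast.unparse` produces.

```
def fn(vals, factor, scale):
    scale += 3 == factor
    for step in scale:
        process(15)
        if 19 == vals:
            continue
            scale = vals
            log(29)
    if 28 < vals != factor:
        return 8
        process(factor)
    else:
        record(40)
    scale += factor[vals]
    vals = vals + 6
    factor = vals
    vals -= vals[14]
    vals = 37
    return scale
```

Transformed code:
def fn(vals, factor, scale):
    scale += 3 == factor
    for step in scale:
        process(15)
        if 19 == vals:
            continue
    if 28 < vals and vals != factor:
        return 8
    else:
        record(40)
    scale += factor[vals]
    vals = vals + 6
    factor = vals
    vals -= vals[14]
    vals = 37
    return scale

vals -= vals[14]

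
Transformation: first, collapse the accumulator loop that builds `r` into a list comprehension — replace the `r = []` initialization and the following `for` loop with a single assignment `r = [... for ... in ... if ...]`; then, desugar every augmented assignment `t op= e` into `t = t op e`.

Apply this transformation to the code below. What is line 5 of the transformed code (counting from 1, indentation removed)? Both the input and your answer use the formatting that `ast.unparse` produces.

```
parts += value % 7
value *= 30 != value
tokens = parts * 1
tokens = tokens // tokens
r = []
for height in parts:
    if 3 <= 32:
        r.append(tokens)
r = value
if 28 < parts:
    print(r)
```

Transformed code:
parts = parts + value % 7
value = value * (30 != value)
tokens = parts * 1
tokens = tokens // tokens
r = [tokens for height in parts if 3 <= 32]
r = value
if 28 < parts:
    print(r)

r = [tokens for height in parts if 3 <= 32]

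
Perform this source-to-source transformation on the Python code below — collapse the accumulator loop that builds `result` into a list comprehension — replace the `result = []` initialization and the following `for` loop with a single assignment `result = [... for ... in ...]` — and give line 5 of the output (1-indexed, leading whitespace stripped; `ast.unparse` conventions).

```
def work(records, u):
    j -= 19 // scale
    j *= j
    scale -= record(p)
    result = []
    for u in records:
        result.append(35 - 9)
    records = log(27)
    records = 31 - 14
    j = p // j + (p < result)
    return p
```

Transformed code:
def work(records, u):
    j -= 19 // scale
    j *= j
    scale -= record(p)
    result = [35 - 9 for u in records]
    records = log(27)
    records = 31 - 14
    j = p // j + (p < result)
    return p

result = [35 - 9 for u in records]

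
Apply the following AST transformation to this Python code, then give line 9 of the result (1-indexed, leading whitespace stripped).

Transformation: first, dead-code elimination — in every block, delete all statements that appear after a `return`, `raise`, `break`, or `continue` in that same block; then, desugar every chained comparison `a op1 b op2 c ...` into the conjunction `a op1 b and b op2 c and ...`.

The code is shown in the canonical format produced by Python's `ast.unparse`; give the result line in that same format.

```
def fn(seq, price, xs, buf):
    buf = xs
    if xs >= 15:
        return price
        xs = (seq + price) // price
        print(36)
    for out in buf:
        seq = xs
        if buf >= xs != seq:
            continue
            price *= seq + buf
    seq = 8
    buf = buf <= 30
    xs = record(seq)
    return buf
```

Transformed code:
def fn(seq, price, xs, buf):
    buf = xs
    if xs >= 15:
        return price
    for out in buf:
        seq = xs
        if buf >= xs and xs != seq:
            continue
    seq = 8
    buf = buf <= 30
    xs = record(seq)
    return buf

seq = 8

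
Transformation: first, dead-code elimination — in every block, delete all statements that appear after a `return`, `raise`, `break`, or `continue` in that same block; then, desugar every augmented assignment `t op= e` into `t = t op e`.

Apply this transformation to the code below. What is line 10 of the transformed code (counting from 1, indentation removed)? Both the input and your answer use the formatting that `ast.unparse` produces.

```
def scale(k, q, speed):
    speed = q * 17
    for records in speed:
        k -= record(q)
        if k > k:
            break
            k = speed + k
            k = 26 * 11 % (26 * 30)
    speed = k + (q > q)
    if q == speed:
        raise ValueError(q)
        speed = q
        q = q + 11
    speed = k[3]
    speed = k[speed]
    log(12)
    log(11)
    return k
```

speed = k[3]

Transformed code:
def scale(k, q, speed):
    speed = q * 17
    for records in speed:
        k = k - record(q)
        if k > k:
            break
    speed = k + (q > q)
    if q == speed:
        raise ValueError(q)
    speed = k[3]
    speed = k[speed]
    log(12)
    log(11)
    return k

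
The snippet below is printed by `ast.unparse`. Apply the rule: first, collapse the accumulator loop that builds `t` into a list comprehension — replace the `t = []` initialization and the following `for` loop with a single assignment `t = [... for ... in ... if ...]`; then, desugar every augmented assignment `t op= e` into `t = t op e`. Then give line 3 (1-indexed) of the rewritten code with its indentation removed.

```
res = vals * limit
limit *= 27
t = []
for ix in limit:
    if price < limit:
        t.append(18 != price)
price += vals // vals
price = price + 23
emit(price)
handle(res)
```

t = [18 != price for ix in limit if price < limit]

Transformed code:
res = vals * limit
limit = limit * 27
t = [18 != price for ix in limit if price < limit]
price = price + vals // vals
price = price + 23
emit(price)
handle(res)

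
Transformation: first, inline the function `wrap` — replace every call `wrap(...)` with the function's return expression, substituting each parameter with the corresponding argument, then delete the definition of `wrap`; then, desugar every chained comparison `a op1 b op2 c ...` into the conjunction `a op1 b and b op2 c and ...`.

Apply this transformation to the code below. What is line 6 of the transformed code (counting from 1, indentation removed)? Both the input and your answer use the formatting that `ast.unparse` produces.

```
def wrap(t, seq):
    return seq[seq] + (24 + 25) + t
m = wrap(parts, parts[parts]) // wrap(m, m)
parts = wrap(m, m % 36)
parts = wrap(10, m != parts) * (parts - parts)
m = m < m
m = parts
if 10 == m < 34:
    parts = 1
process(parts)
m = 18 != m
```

if 10 == m and m < 34:

Transformed code:
m = (parts[parts][parts[parts]] + (24 + 25) + parts) // (m[m] + (24 + 25) + m)
parts = (m % 36)[m % 36] + (24 + 25) + m
parts = ((m != parts)[m != parts] + (24 + 25) + 10) * (parts - parts)
m = m < m
m = parts
if 10 == m and m < 34:
    parts = 1
process(parts)
m = 18 != m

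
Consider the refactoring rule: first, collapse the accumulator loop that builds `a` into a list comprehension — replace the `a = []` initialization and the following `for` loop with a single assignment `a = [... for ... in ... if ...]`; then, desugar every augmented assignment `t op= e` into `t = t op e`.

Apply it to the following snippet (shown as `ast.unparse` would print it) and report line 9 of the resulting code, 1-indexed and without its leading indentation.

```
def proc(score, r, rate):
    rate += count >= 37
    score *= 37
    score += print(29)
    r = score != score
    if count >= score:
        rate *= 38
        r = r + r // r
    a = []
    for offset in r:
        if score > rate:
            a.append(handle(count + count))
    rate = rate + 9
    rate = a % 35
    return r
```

a = [handle(count + count) for offset in r if score > rate]

Transformed code:
def proc(score, r, rate):
    rate = rate + (count >= 37)
    score = score * 37
    score = score + print(29)
    r = score != score
    if count >= score:
        rate = rate * 38
        r = r + r // r
    a = [handle(count + count) for offset in r if score > rate]
    rate = rate + 9
    rate = a % 35
    return r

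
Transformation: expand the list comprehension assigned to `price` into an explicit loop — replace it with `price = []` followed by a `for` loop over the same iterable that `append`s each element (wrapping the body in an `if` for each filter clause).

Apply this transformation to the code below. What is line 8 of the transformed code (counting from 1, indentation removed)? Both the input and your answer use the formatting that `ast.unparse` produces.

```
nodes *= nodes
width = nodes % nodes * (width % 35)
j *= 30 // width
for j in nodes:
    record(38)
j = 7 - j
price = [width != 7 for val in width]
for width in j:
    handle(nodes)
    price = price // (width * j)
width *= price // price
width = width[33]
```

Transformed code:
nodes *= nodes
width = nodes % nodes * (width % 35)
j *= 30 // width
for j in nodes:
    record(38)
j = 7 - j
price = []
for val in width:
    price.append(width != 7)
for width in j:
    handle(nodes)
    price = price // (width * j)
width *= price // price
width = width[33]

for val in width:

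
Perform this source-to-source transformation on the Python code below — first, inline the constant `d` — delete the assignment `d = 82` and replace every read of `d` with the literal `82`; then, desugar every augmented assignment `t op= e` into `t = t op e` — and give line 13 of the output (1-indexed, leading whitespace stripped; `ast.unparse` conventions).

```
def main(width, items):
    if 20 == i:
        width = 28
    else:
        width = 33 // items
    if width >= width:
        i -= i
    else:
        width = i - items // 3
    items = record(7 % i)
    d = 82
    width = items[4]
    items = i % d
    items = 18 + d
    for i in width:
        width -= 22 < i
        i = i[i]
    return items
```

Transformed code:
def main(width, items):
    if 20 == i:
        width = 28
    else:
        width = 33 // items
    if width >= width:
        i = i - i
    else:
        width = i - items // 3
    items = record(7 % i)
    width = items[4]
    items = i % 82
    items = 18 + 82
    for i in width:
        width = width - (22 < i)
        i = i[i]
    return items

items = 18 + 82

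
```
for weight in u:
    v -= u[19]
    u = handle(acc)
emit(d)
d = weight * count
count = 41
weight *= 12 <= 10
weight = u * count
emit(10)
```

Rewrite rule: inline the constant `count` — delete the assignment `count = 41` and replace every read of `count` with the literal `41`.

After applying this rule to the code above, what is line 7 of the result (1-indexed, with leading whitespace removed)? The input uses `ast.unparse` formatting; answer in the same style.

Transformed code:
for weight in u:
    v -= u[19]
    u = handle(acc)
emit(d)
d = weight * 41
weight *= 12 <= 10
weight = u * 41
emit(10)

weight = u * 41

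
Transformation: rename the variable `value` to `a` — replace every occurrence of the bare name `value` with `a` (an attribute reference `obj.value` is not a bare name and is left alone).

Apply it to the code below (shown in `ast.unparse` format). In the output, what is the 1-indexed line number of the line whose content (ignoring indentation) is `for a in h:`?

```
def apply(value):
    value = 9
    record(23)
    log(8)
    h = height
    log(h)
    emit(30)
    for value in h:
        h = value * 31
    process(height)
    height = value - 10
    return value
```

8

Transformed code:
def apply(a):
    a = 9
    record(23)
    log(8)
    h = height
    log(h)
    emit(30)
    for a in h:
        h = a * 31
    process(height)
    height = a - 10
    return a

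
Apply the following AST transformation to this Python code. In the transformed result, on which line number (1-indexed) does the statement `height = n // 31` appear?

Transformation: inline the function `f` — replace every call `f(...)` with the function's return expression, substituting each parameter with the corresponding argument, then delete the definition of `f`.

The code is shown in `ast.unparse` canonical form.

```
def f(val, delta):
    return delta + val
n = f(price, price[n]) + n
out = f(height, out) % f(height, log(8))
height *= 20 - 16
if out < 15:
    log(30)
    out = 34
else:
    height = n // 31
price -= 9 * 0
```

Transformed code:
n = price[n] + price + n
out = (out + height) % (log(8) + height)
height *= 20 - 16
if out < 15:
    log(30)
    out = 34
else:
    height = n // 31
price -= 9 * 0

8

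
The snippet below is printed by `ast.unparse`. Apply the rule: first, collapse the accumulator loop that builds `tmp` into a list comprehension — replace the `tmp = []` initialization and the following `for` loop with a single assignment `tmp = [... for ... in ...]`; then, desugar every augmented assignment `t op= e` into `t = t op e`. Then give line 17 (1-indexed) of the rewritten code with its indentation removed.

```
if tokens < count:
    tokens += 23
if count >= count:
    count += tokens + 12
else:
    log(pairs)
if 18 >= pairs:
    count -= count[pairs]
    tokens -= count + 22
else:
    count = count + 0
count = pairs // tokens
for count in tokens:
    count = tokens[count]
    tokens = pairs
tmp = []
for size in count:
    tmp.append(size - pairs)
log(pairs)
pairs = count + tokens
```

Transformed code:
if tokens < count:
    tokens = tokens + 23
if count >= count:
    count = count + (tokens + 12)
else:
    log(pairs)
if 18 >= pairs:
    count = count - count[pairs]
    tokens = tokens - (count + 22)
else:
    count = count + 0
count = pairs // tokens
for count in tokens:
    count = tokens[count]
    tokens = pairs
tmp = [size - pairs for size in count]
log(pairs)
pairs = count + tokens

log(pairs)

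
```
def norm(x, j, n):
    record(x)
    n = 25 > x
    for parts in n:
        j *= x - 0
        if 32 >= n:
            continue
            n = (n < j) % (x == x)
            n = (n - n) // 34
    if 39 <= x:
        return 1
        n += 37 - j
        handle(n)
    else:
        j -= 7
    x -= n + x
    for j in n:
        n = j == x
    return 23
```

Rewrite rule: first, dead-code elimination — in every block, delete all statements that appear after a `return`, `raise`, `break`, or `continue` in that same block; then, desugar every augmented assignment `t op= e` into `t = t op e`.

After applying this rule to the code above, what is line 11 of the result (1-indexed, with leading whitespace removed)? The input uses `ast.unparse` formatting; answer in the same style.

j = j - 7

Transformed code:
def norm(x, j, n):
    record(x)
    n = 25 > x
    for parts in n:
        j = j * (x - 0)
        if 32 >= n:
            continue
    if 39 <= x:
        return 1
    else:
        j = j - 7
    x = x - (n + x)
    for j in n:
        n = j == x
    return 23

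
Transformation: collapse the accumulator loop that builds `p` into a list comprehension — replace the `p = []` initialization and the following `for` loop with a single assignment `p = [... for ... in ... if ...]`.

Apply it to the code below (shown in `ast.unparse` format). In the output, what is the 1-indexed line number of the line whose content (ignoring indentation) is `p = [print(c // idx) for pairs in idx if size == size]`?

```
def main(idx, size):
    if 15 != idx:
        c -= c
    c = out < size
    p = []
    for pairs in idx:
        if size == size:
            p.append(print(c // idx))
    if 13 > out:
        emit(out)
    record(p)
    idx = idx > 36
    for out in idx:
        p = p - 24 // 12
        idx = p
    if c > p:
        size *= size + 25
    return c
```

Transformed code:
def main(idx, size):
    if 15 != idx:
        c -= c
    c = out < size
    p = [print(c // idx) for pairs in idx if size == size]
    if 13 > out:
        emit(out)
    record(p)
    idx = idx > 36
    for out in idx:
        p = p - 24 // 12
        idx = p
    if c > p:
        size *= size + 25
    return c

5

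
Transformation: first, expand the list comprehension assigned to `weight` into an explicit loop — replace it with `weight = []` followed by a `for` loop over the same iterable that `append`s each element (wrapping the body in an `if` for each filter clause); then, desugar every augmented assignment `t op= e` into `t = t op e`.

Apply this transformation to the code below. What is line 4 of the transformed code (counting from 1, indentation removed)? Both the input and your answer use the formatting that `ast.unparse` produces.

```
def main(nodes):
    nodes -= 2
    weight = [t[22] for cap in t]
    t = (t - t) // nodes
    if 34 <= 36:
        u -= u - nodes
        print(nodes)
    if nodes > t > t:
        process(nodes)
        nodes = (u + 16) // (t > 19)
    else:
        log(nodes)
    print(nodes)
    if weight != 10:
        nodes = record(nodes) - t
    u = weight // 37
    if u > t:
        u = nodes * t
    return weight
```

for cap in t:

Transformed code:
def main(nodes):
    nodes = nodes - 2
    weight = []
    for cap in t:
        weight.append(t[22])
    t = (t - t) // nodes
    if 34 <= 36:
        u = u - (u - nodes)
        print(nodes)
    if nodes > t > t:
        process(nodes)
        nodes = (u + 16) // (t > 19)
    else:
        log(nodes)
    print(nodes)
    if weight != 10:
        nodes = record(nodes) - t
    u = weight // 37
    if u > t:
        u = nodes * t
    return weight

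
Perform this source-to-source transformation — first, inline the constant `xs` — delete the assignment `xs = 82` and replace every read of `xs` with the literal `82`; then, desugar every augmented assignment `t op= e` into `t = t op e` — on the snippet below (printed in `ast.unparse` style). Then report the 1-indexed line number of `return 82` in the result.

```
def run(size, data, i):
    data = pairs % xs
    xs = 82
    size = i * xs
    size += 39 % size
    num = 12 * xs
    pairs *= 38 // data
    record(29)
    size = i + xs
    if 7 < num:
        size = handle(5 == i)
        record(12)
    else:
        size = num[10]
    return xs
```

Transformed code:
def run(size, data, i):
    data = pairs % 82
    size = i * 82
    size = size + 39 % size
    num = 12 * 82
    pairs = pairs * (38 // data)
    record(29)
    size = i + 82
    if 7 < num:
        size = handle(5 == i)
        record(12)
    else:
        size = num[10]
    return 82

14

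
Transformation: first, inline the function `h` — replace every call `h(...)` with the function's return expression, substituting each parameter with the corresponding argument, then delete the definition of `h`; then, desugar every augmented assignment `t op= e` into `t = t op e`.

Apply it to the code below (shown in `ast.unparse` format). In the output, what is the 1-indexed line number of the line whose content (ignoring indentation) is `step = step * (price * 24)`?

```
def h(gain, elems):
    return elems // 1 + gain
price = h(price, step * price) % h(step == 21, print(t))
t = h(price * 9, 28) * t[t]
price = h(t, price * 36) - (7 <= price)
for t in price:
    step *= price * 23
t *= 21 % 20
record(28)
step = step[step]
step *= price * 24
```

Transformed code:
price = (step * price // 1 + price) % (print(t) // 1 + (step == 21))
t = (28 // 1 + price * 9) * t[t]
price = price * 36 // 1 + t - (7 <= price)
for t in price:
    step = step * (price * 23)
t = t * (21 % 20)
record(28)
step = step[step]
step = step * (price * 24)

9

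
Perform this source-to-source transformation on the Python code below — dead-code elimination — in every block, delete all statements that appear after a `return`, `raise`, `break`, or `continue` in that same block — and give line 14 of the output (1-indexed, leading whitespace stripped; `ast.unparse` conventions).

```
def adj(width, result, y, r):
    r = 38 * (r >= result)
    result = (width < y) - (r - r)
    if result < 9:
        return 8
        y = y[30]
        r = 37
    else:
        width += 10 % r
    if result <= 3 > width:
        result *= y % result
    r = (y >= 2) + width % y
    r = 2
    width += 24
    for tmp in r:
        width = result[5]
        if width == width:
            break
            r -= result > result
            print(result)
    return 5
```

width = result[5]

Transformed code:
def adj(width, result, y, r):
    r = 38 * (r >= result)
    result = (width < y) - (r - r)
    if result < 9:
        return 8
    else:
        width += 10 % r
    if result <= 3 > width:
        result *= y % result
    r = (y >= 2) + width % y
    r = 2
    width += 24
    for tmp in r:
        width = result[5]
        if width == width:
            break
    return 5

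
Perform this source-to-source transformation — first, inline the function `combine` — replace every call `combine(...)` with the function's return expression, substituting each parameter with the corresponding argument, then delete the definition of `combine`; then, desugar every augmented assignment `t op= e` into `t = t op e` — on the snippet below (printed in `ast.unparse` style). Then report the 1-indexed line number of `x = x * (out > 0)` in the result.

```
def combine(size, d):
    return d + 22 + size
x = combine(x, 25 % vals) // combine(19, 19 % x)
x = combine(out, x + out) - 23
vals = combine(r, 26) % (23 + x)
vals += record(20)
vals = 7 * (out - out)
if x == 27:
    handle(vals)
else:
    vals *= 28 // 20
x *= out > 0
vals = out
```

10

Transformed code:
x = (25 % vals + 22 + x) // (19 % x + 22 + 19)
x = x + out + 22 + out - 23
vals = (26 + 22 + r) % (23 + x)
vals = vals + record(20)
vals = 7 * (out - out)
if x == 27:
    handle(vals)
else:
    vals = vals * (28 // 20)
x = x * (out > 0)
vals = out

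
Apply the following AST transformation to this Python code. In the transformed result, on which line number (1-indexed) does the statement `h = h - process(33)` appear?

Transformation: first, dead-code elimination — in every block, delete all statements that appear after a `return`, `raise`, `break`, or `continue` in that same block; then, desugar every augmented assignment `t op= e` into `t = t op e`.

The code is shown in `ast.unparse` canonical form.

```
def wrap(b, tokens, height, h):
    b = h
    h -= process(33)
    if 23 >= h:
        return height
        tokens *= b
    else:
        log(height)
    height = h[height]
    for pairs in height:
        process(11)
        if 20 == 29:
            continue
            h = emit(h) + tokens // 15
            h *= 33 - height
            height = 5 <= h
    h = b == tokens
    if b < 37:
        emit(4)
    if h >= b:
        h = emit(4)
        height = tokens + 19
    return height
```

3

Transformed code:
def wrap(b, tokens, height, h):
    b = h
    h = h - process(33)
    if 23 >= h:
        return height
    else:
        log(height)
    height = h[height]
    for pairs in height:
        process(11)
        if 20 == 29:
            continue
    h = b == tokens
    if b < 37:
        emit(4)
    if h >= b:
        h = emit(4)
        height = tokens + 19
    return height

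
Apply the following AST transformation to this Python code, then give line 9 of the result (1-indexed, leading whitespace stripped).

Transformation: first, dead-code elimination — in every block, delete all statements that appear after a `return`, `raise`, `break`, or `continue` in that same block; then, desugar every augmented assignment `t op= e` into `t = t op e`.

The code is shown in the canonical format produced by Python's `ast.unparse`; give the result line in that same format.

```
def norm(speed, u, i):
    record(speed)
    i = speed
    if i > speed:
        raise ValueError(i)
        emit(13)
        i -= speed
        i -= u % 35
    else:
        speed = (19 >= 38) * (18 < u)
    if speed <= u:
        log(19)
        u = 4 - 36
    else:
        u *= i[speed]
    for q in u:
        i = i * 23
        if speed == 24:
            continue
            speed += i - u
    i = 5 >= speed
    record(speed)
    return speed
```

log(19)

Transformed code:
def norm(speed, u, i):
    record(speed)
    i = speed
    if i > speed:
        raise ValueError(i)
    else:
        speed = (19 >= 38) * (18 < u)
    if speed <= u:
        log(19)
        u = 4 - 36
    else:
        u = u * i[speed]
    for q in u:
        i = i * 23
        if speed == 24:
            continue
    i = 5 >= speed
    record(speed)
    return speed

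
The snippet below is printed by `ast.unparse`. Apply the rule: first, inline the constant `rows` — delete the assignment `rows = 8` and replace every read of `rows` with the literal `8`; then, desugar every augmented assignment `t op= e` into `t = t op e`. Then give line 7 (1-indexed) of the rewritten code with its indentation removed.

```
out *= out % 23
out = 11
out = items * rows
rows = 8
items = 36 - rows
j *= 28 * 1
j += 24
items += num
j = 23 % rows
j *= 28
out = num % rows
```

Transformed code:
out = out * (out % 23)
out = 11
out = items * 8
items = 36 - 8
j = j * (28 * 1)
j = j + 24
items = items + num
j = 23 % 8
j = j * 28
out = num % 8

items = items + num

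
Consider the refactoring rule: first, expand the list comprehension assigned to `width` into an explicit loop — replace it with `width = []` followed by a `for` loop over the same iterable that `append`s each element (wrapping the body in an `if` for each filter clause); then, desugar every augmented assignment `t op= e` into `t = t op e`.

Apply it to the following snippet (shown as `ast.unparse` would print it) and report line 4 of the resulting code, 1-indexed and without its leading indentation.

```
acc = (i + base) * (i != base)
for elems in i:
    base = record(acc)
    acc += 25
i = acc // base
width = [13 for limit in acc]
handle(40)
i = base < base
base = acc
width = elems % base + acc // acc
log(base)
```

Transformed code:
acc = (i + base) * (i != base)
for elems in i:
    base = record(acc)
    acc = acc + 25
i = acc // base
width = []
for limit in acc:
    width.append(13)
handle(40)
i = base < base
base = acc
width = elems % base + acc // acc
log(base)

acc = acc + 25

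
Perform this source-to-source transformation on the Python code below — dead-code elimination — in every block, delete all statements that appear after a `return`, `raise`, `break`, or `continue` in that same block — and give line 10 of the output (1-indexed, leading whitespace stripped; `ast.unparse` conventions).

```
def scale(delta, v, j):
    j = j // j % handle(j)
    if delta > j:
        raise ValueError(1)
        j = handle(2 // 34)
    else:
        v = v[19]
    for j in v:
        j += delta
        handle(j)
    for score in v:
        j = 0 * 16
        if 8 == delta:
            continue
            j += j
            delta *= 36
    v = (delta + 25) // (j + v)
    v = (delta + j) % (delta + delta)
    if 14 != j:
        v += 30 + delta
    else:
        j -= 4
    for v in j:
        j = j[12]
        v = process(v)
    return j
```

Transformed code:
def scale(delta, v, j):
    j = j // j % handle(j)
    if delta > j:
        raise ValueError(1)
    else:
        v = v[19]
    for j in v:
        j += delta
        handle(j)
    for score in v:
        j = 0 * 16
        if 8 == delta:
            continue
    v = (delta + 25) // (j + v)
    v = (delta + j) % (delta + delta)
    if 14 != j:
        v += 30 + delta
    else:
        j -= 4
    for v in j:
        j = j[12]
        v = process(v)
    return j

for score in v:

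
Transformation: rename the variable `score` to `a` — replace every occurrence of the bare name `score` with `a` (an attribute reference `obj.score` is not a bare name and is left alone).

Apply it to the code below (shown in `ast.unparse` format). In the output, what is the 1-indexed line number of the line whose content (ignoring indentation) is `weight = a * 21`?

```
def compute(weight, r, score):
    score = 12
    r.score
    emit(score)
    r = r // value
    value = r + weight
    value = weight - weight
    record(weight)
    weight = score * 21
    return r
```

Transformed code:
def compute(weight, r, a):
    a = 12
    r.score
    emit(a)
    r = r // value
    value = r + weight
    value = weight - weight
    record(weight)
    weight = a * 21
    return r

9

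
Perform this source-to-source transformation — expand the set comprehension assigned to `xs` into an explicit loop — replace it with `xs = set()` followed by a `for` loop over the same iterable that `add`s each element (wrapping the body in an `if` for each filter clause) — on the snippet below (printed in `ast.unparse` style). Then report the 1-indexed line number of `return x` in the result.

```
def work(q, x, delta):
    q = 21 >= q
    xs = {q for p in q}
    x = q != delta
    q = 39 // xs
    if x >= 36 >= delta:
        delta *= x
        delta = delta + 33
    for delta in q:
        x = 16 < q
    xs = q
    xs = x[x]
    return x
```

15

Transformed code:
def work(q, x, delta):
    q = 21 >= q
    xs = set()
    for p in q:
        xs.add(q)
    x = q != delta
    q = 39 // xs
    if x >= 36 >= delta:
        delta *= x
        delta = delta + 33
    for delta in q:
        x = 16 < q
    xs = q
    xs = x[x]
    return x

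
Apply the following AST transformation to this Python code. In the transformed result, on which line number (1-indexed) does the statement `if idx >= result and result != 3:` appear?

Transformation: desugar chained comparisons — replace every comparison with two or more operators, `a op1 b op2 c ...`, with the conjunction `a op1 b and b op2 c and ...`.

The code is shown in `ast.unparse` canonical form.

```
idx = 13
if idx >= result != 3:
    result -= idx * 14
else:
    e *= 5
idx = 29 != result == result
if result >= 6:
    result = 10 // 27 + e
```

2

Transformed code:
idx = 13
if idx >= result and result != 3:
    result -= idx * 14
else:
    e *= 5
idx = 29 != result and result == result
if result >= 6:
    result = 10 // 27 + e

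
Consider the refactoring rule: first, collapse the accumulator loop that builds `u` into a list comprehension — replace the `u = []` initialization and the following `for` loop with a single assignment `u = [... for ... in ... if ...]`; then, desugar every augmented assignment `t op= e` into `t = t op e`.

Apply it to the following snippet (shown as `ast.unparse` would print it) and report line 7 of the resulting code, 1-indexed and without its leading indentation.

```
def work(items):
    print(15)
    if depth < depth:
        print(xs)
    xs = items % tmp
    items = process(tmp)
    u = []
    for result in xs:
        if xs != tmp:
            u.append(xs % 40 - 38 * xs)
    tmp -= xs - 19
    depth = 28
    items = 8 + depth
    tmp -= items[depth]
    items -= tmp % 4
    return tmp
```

Transformed code:
def work(items):
    print(15)
    if depth < depth:
        print(xs)
    xs = items % tmp
    items = process(tmp)
    u = [xs % 40 - 38 * xs for result in xs if xs != tmp]
    tmp = tmp - (xs - 19)
    depth = 28
    items = 8 + depth
    tmp = tmp - items[depth]
    items = items - tmp % 4
    return tmp

u = [xs % 40 - 38 * xs for result in xs if xs != tmp]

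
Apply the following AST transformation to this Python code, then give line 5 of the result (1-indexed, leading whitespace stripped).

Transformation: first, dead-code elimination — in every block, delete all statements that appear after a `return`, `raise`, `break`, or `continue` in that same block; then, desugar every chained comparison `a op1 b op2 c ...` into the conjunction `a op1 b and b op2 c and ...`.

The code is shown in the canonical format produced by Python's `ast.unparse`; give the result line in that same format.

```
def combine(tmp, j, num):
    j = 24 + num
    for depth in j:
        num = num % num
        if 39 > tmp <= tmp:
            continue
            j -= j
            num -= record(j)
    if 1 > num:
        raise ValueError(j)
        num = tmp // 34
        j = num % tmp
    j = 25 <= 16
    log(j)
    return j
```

Transformed code:
def combine(tmp, j, num):
    j = 24 + num
    for depth in j:
        num = num % num
        if 39 > tmp and tmp <= tmp:
            continue
    if 1 > num:
        raise ValueError(j)
    j = 25 <= 16
    log(j)
    return j

if 39 > tmp and tmp <= tmp:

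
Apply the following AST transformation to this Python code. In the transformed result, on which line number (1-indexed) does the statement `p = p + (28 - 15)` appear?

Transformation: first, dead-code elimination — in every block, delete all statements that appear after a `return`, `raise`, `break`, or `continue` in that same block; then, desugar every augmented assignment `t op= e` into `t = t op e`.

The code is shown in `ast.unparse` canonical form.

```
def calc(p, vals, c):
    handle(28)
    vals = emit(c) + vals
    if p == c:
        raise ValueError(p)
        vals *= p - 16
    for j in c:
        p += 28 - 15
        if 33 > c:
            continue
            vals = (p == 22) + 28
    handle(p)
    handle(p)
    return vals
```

Transformed code:
def calc(p, vals, c):
    handle(28)
    vals = emit(c) + vals
    if p == c:
        raise ValueError(p)
    for j in c:
        p = p + (28 - 15)
        if 33 > c:
            continue
    handle(p)
    handle(p)
    return vals

7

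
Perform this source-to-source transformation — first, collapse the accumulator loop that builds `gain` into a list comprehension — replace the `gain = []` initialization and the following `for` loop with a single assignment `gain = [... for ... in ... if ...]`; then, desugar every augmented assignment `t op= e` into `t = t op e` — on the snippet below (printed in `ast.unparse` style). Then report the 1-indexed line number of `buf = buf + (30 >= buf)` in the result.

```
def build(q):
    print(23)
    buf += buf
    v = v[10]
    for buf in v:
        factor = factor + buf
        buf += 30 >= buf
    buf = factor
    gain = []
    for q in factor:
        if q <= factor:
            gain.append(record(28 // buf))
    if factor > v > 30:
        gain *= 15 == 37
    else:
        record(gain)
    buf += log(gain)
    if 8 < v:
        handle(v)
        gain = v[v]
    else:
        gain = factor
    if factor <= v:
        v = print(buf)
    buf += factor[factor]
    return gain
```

Transformed code:
def build(q):
    print(23)
    buf = buf + buf
    v = v[10]
    for buf in v:
        factor = factor + buf
        buf = buf + (30 >= buf)
    buf = factor
    gain = [record(28 // buf) for q in factor if q <= factor]
    if factor > v > 30:
        gain = gain * (15 == 37)
    else:
        record(gain)
    buf = buf + log(gain)
    if 8 < v:
        handle(v)
        gain = v[v]
    else:
        gain = factor
    if factor <= v:
        v = print(buf)
    buf = buf + factor[factor]
    return gain

7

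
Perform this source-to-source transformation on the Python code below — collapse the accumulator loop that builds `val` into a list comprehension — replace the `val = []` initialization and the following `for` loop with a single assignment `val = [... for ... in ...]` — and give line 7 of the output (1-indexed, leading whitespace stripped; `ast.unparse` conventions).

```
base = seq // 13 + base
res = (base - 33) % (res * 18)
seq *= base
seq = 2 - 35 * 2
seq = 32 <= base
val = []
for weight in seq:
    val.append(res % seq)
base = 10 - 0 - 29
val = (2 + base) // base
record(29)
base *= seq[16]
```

base = 10 - 0 - 29

Transformed code:
base = seq // 13 + base
res = (base - 33) % (res * 18)
seq *= base
seq = 2 - 35 * 2
seq = 32 <= base
val = [res % seq for weight in seq]
base = 10 - 0 - 29
val = (2 + base) // base
record(29)
base *= seq[16]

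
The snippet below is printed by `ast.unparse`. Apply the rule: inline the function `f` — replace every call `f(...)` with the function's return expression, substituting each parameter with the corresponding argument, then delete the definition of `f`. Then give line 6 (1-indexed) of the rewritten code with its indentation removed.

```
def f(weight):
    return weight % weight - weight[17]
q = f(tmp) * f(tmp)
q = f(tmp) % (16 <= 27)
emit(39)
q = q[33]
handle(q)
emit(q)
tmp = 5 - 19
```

emit(q)

Transformed code:
q = (tmp % tmp - tmp[17]) * (tmp % tmp - tmp[17])
q = (tmp % tmp - tmp[17]) % (16 <= 27)
emit(39)
q = q[33]
handle(q)
emit(q)
tmp = 5 - 19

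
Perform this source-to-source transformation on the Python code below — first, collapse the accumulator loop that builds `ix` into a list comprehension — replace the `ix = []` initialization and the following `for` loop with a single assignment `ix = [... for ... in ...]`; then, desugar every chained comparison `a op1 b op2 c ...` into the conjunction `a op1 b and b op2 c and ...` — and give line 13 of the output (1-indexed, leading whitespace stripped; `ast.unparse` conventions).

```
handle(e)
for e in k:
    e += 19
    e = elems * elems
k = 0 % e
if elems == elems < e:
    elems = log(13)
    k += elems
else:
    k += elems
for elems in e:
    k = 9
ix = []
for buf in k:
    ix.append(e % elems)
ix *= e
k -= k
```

ix = [e % elems for buf in k]

Transformed code:
handle(e)
for e in k:
    e += 19
    e = elems * elems
k = 0 % e
if elems == elems and elems < e:
    elems = log(13)
    k += elems
else:
    k += elems
for elems in e:
    k = 9
ix = [e % elems for buf in k]
ix *= e
k -= k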